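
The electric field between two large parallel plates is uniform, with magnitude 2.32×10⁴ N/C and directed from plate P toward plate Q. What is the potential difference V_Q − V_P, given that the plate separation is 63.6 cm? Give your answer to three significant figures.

-1.48×10⁴ V

In a uniform field, potential decreases in the direction of E: ΔV = −E·d for a displacement d parallel to E.
Going from P to Q is a displacement of 63.6 cm along the field, so V_Q − V_P = −Ed = -1.48×10⁴ V.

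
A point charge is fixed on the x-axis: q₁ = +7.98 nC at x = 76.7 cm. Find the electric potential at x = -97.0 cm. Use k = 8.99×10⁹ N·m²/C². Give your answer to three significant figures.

41.3 V

The total potential is the scalar sum of each charge's contribution, V = Σ kqᵢ/rᵢ.
V = k[(7.98×10⁻⁹)/(1.74)] = 41.3 V.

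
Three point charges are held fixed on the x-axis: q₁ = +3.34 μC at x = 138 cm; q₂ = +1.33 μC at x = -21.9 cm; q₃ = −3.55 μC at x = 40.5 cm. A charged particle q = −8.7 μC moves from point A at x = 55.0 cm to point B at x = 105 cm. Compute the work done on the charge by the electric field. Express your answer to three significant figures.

The work done by the electric force is W_field = −ΔU = −q(V_B − V_A) = q(V_A − V_B).
At A: distances to the source charges are 0.830 m, 0.769 m, 0.145 m; V_A = Σ kqᵢ/rᵢ = -1.68×10⁵ V.
At B: distances to the source charges are 0.330 m, 1.27 m, 0.645 m; V_B = Σ kqᵢ/rᵢ = 5.09×10⁴ V.
ΔV = V_B − V_A = 2.19×10⁵ V.
W_field = −qΔV = −(-8.70×10⁻⁶ C)(2.19×10⁵ V) = 1.91 J.

1.91 J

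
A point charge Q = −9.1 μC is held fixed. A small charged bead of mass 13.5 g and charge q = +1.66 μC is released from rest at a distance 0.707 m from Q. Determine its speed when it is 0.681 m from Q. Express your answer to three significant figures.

Only the electrostatic force acts, so mechanical energy is conserved: ½mv² = U₁ − U₂ = kQq(1/r₁ − 1/r₂).
U₁ − U₂ = (8.99×10⁹ N·m²/C²)(-9.10×10⁻⁶ C)(1.66×10⁻⁶ C)(1/0.707 − 1/0.681) = 7.33×10⁻³ J.
v = √(2·7.33×10⁻³/0.0135) = 1.04 m/s.

1.04 m/s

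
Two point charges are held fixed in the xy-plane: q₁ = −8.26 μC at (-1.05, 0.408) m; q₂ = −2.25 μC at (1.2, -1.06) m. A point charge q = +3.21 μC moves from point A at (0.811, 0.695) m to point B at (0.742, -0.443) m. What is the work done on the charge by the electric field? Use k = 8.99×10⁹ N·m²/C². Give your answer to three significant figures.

The work done by the electric force is W_field = −ΔU = −q(V_B − V_A) = q(V_A − V_B).
At A: distances to the source charges are 1.88 m, 1.80 m; V_A = Σ kqᵢ/rᵢ = -5.07×10⁴ V.
At B: distances to the source charges are 1.98 m, 0.768 m; V_B = Σ kqᵢ/rᵢ = -6.38×10⁴ V.
ΔV = V_B − V_A = -1.31×10⁴ V.
W_field = −qΔV = −(3.21×10⁻⁶ C)(-1.31×10⁴ V) = 0.0419 J.

0.0419 J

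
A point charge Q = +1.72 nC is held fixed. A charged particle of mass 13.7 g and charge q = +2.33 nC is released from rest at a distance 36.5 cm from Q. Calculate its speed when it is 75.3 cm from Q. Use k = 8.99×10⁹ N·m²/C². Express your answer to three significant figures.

2.72×10⁻³ m/s

Only the electrostatic force acts, so mechanical energy is conserved: ½mv² = U₁ − U₂ = kQq(1/r₁ − 1/r₂).
U₁ − U₂ = (8.99×10⁹ N·m²/C²)(1.72×10⁻⁹ C)(2.33×10⁻⁹ C)(1/0.365 − 1/0.753) = 5.09×10⁻⁸ J.
v = √(2·5.09×10⁻⁸/0.0137) = 2.72×10⁻³ m/s.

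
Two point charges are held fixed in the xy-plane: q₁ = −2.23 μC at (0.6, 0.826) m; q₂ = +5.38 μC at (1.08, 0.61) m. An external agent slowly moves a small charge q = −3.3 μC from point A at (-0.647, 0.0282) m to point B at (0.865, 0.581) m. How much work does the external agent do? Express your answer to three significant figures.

-0.509 J

For quasistatic motion the external work equals the change in potential energy: W_ext = qΔV = q(V_B − V_A).
At A: distances to the source charges are 1.48 m, 1.82 m; V_A = Σ kqᵢ/rᵢ = 1.30×10⁴ V.
At B: distances to the source charges are 0.361 m, 0.217 m; V_B = Σ kqᵢ/rᵢ = 1.67×10⁵ V.
ΔV = V_B − V_A = 1.54×10⁵ V.
W_ext = qΔV = (-3.30×10⁻⁶ C)(1.54×10⁵ V) = -0.509 J.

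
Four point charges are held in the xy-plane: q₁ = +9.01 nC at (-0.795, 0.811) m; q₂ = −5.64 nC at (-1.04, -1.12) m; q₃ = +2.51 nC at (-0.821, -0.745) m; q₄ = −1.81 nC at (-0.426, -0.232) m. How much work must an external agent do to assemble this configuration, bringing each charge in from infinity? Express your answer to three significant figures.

-5.08×10⁻⁷ J

The work to assemble the configuration equals its total potential energy, U = Σ kqᵢqⱼ/rᵢⱼ over all pairs.
Pair separations: r₁₂ = 1.95 m, r₁₃ = 1.56 m, r₁₄ = 1.11 m, r₂₃ = 0.434 m, r₂₄ = 1.08 m, r₃₄ = 0.647 m.
Summing all 6 pair terms gives U = -5.08×10⁻⁷ J.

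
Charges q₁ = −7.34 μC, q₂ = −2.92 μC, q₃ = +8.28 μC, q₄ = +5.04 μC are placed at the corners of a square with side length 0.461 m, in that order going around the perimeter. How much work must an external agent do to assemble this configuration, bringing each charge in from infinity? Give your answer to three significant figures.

-1.00 J

The work to assemble the configuration equals its total potential energy, U = Σ kqᵢqⱼ/rᵢⱼ over all pairs.
The four side pairs have separation 0.461 m and the two diagonal pairs 0.652 m.
Summing all 6 pair terms gives U = -1.00 J.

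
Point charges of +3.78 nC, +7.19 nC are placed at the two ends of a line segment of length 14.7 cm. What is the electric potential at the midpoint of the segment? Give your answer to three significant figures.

1340 V

The total potential is the scalar sum of each charge's contribution, V = Σ kqᵢ/rᵢ.
Each charge is 0.0735 m from the midpoint.
V = k[(3.78×10⁻⁹)/(0.0735) + (7.19×10⁻⁹)/(0.0735)] = 1340 V.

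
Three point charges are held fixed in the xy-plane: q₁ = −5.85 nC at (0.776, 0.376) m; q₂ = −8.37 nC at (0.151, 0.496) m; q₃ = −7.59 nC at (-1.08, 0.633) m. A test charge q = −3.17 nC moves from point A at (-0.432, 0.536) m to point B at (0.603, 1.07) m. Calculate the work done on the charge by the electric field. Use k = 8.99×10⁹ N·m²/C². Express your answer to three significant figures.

The work done by the electric force is W_field = −ΔU = −q(V_B − V_A) = q(V_A − V_B).
At A: distances to the source charges are 1.22 m, 0.584 m, 0.655 m; V_A = Σ kqᵢ/rᵢ = -276 V.
At B: distances to the source charges are 0.715 m, 0.731 m, 1.74 m; V_B = Σ kqᵢ/rᵢ = -216 V.
ΔV = V_B − V_A = 60.3 V.
W_field = −qΔV = −(-3.17×10⁻⁹ C)(60.3 V) = 1.91×10⁻⁷ J.

1.91×10⁻⁷ J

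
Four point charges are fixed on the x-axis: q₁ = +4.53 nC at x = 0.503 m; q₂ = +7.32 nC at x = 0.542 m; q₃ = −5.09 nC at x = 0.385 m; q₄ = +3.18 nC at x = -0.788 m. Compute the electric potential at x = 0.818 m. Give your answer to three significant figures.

Electric potential is a scalar, so the contributions from each charge add algebraically: V = Σ kqᵢ/rᵢ.
Distances from the field point to each charge: r₁ = 0.315 m, r₂ = 0.276 m, r₃ = 0.433 m, r₄ = 1.61 m.
V = k[(4.53×10⁻⁹)/(0.315) + (7.32×10⁻⁹)/(0.276) + (-5.09×10⁻⁹)/(0.433) + (3.18×10⁻⁹)/(1.61)] = 280 V.

280 V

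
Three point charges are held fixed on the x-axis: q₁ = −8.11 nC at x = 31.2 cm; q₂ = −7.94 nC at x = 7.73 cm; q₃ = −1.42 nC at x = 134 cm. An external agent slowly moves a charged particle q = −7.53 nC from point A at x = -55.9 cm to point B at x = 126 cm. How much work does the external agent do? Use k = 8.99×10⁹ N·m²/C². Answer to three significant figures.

For quasistatic motion the external work equals the change in potential energy: W_ext = qΔV = q(V_B − V_A).
At A: distances to the source charges are 0.871 m, 0.636 m, 1.90 m; V_A = Σ kqᵢ/rᵢ = -203 V.
At B: distances to the source charges are 0.948 m, 1.18 m, 0.0800 m; V_B = Σ kqᵢ/rᵢ = -297 V.
ΔV = V_B − V_A = -94.2 V.
W_ext = qΔV = (-7.53×10⁻⁹ C)(-94.2 V) = 7.10×10⁻⁷ J.

7.10×10⁻⁷ J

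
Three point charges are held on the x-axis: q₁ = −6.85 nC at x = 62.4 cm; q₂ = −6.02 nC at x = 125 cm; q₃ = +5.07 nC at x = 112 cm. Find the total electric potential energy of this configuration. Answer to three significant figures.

-2.15×10⁻⁶ J

The assembly work is the sum of pairwise potential energies, U = Σ_{i<j} kqᵢqⱼ/rᵢⱼ.
Pair separations: r₁₂ = 0.626 m, r₁₃ = 0.496 m, r₂₃ = 0.130 m.
U = (5.92×10⁻⁷) + (-6.29×10⁻⁷) + (-2.11×10⁻⁶) = -2.15×10⁻⁶ J.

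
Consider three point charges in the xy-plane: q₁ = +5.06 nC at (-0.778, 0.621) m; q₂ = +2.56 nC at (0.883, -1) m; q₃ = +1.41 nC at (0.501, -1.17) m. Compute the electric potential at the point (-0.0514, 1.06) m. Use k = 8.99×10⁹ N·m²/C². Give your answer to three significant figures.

The total potential is the scalar sum of each charge's contribution, V = Σ kqᵢ/rᵢ.
Distances from the field point to each charge: r₁ = 0.849 m, r₂ = 2.26 m, r₃ = 2.30 m.
V = k[(5.06×10⁻⁹)/(0.849) + (2.56×10⁻⁹)/(2.26) + (1.41×10⁻⁹)/(2.30)] = 69.3 V.

69.3 V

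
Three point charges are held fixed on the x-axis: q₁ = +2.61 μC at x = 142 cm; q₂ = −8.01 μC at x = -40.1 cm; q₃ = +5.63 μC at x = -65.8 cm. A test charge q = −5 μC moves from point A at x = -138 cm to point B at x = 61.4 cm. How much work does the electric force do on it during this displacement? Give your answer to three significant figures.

-0.0349 J

The work done by the electric force is W_field = −ΔU = −q(V_B − V_A) = q(V_A − V_B).
At A: distances to the source charges are 2.80 m, 0.979 m, 0.722 m; V_A = Σ kqᵢ/rᵢ = 4930 V.
At B: distances to the source charges are 0.806 m, 1.02 m, 1.27 m; V_B = Σ kqᵢ/rᵢ = -2040 V.
ΔV = V_B − V_A = -6970 V.
W_field = −qΔV = −(-5.00×10⁻⁶ C)(-6970 V) = -0.0349 J.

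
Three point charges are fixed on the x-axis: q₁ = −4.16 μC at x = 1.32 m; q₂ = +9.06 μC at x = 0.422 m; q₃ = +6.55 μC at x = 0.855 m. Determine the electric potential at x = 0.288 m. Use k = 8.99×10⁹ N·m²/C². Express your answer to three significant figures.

The total potential is the scalar sum of each charge's contribution, V = Σ kqᵢ/rᵢ.
Distances from the field point to each charge: r₁ = 1.03 m, r₂ = 0.134 m, r₃ = 0.567 m.
V = k[(-4.16×10⁻⁶)/(1.03) + (9.06×10⁻⁶)/(0.134) + (6.55×10⁻⁶)/(0.567)] = 6.75×10⁵ V.

6.75×10⁵ V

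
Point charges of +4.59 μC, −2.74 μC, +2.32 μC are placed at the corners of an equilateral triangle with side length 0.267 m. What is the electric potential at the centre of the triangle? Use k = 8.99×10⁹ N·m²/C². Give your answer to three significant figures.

2.43×10⁵ V

Electric potential is a scalar, so the contributions from each charge add algebraically: V = Σ kqᵢ/rᵢ.
The distance from each vertex to the centroid is a/√3 = 0.154 m.
V = k[(4.59×10⁻⁶)/(0.154) + (-2.74×10⁻⁶)/(0.154) + (2.32×10⁻⁶)/(0.154)] = 2.43×10⁵ V.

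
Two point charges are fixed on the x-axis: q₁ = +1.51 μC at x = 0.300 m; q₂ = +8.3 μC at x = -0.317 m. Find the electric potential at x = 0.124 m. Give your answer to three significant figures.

The total potential is the scalar sum of each charge's contribution, V = Σ kqᵢ/rᵢ.
Distances from the field point to each charge: r₁ = 0.176 m, r₂ = 0.441 m.
V = k[(1.51×10⁻⁶)/(0.176) + (8.30×10⁻⁶)/(0.441)] = 2.46×10⁵ V.

2.46×10⁵ V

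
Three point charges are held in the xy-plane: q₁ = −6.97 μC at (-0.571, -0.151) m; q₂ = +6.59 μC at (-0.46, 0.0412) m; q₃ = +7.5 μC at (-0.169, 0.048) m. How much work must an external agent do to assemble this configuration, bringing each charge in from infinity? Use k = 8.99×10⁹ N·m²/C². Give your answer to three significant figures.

-1.38 J

The work to assemble the configuration equals its total potential energy, U = Σ kqᵢqⱼ/rᵢⱼ over all pairs.
Pair separations: r₁₂ = 0.222 m, r₁₃ = 0.449 m, r₂₃ = 0.291 m.
U = (-1.86) + (-1.05) + (1.53) = -1.38 J.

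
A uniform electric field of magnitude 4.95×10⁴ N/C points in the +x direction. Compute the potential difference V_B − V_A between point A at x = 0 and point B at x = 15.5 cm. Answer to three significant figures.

In a uniform field, potential decreases in the direction of E: V_B − V_A = −E·Δx.
V_B − V_A = −(4.95×10⁴ V/m)(0.155 m) = -7670 V.

-7670 V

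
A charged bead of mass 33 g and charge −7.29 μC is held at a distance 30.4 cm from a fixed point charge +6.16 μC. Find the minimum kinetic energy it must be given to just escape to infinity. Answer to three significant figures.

1.33 J

To just escape, total mechanical energy must reach zero at infinity: ½mv²_min + U = 0, so ½mv²_min = −U = |kQq|/r.
|U| = |kQq|/r = (8.99×10⁹ N·m²/C²)(6.16×10⁻⁶)(7.29×10⁻⁶)/(0.304) = 1.33 J.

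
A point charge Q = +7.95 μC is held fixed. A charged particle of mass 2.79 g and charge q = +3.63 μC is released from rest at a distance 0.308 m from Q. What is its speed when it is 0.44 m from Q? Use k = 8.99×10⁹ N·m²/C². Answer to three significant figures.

13.5 m/s

Only the electrostatic force acts, so mechanical energy is conserved: ½mv² = U₁ − U₂ = kQq(1/r₁ − 1/r₂).
U₁ − U₂ = (8.99×10⁹ N·m²/C²)(7.95×10⁻⁶ C)(3.63×10⁻⁶ C)(1/0.308 − 1/0.440) = 0.253 J.
v = √(2·0.253/2.79×10⁻³) = 13.5 m/s.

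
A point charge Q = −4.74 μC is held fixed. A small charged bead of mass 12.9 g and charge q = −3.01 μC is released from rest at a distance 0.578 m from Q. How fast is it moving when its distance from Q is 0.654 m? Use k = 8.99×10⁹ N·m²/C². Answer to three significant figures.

Only the electrostatic force acts, so mechanical energy is conserved: ½mv² = U₁ − U₂ = kQq(1/r₁ − 1/r₂).
U₁ − U₂ = (8.99×10⁹ N·m²/C²)(-4.74×10⁻⁶ C)(-3.01×10⁻⁶ C)(1/0.578 − 1/0.654) = 0.0258 J.
v = √(2·0.0258/0.0129) = 2.00 m/s.

2.00 m/s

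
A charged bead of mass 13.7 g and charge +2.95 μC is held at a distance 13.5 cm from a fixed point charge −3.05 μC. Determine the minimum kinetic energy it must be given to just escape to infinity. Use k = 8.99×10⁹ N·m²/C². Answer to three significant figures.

0.599 J

To just escape, total mechanical energy must reach zero at infinity: ½mv²_min + U = 0, so ½mv²_min = −U = |kQq|/r.
|U| = |kQq|/r = (8.99×10⁹ N·m²/C²)(3.05×10⁻⁶)(2.95×10⁻⁶)/(0.135) = 0.599 J.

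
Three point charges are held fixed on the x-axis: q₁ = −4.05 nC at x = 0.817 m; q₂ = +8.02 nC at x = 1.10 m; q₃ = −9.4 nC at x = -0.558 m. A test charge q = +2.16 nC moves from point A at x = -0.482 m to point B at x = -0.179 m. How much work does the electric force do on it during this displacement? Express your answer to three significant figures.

The work done by the electric force is W_field = −ΔU = −q(V_B − V_A) = q(V_A − V_B).
At A: distances to the source charges are 1.30 m, 1.58 m, 0.0760 m; V_A = Σ kqᵢ/rᵢ = -1090 V.
At B: distances to the source charges are 0.996 m, 1.28 m, 0.379 m; V_B = Σ kqᵢ/rᵢ = -203 V.
ΔV = V_B − V_A = 891 V.
W_field = −qΔV = −(2.16×10⁻⁹ C)(891 V) = -1.93×10⁻⁶ J.

-1.93×10⁻⁶ J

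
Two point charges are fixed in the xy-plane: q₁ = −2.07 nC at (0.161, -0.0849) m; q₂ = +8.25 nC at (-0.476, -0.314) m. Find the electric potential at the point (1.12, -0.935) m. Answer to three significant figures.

28.8 V

The total potential is the scalar sum of each charge's contribution, V = Σ kqᵢ/rᵢ.
Distances from the field point to each charge: r₁ = 1.28 m, r₂ = 1.71 m.
V = k[(-2.07×10⁻⁹)/(1.28) + (8.25×10⁻⁹)/(1.71)] = 28.8 V.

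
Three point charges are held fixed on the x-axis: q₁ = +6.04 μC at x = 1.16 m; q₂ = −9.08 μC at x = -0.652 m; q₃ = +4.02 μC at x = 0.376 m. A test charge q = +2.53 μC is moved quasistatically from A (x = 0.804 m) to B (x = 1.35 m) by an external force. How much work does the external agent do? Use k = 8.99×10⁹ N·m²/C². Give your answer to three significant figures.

For quasistatic motion the external work equals the change in potential energy: W_ext = qΔV = q(V_B − V_A).
At A: distances to the source charges are 0.356 m, 1.46 m, 0.428 m; V_A = Σ kqᵢ/rᵢ = 1.81×10⁵ V.
At B: distances to the source charges are 0.190 m, 2.00 m, 0.974 m; V_B = Σ kqᵢ/rᵢ = 2.82×10⁵ V.
ΔV = V_B − V_A = 1.01×10⁵ V.
W_ext = qΔV = (2.53×10⁻⁶ C)(1.01×10⁵ V) = 0.256 J.

0.256 J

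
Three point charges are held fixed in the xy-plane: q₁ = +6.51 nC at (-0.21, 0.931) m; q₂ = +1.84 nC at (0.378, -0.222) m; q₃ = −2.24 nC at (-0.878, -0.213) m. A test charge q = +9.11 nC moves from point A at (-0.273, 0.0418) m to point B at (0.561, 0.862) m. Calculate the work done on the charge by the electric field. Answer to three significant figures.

The work done by the electric force is W_field = −ΔU = −q(V_B − V_A) = q(V_A − V_B).
At A: distances to the source charges are 0.891 m, 0.702 m, 0.656 m; V_A = Σ kqᵢ/rᵢ = 58.5 V.
At B: distances to the source charges are 0.774 m, 1.10 m, 1.80 m; V_B = Σ kqᵢ/rᵢ = 79.4 V.
ΔV = V_B − V_A = 20.9 V.
W_field = −qΔV = −(9.11×10⁻⁹ C)(20.9 V) = -1.91×10⁻⁷ J.

-1.91×10⁻⁷ J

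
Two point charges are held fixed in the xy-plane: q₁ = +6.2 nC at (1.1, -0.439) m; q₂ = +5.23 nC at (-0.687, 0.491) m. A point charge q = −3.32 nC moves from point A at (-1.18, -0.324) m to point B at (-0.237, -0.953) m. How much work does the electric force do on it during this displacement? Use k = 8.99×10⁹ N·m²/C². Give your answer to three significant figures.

The work done by the electric force is W_field = −ΔU = −q(V_B − V_A) = q(V_A − V_B).
At A: distances to the source charges are 2.28 m, 0.953 m; V_A = Σ kqᵢ/rᵢ = 73.8 V.
At B: distances to the source charges are 1.43 m, 1.51 m; V_B = Σ kqᵢ/rᵢ = 70.0 V.
ΔV = V_B − V_A = -3.78 V.
W_field = −qΔV = −(-3.32×10⁻⁹ C)(-3.78 V) = -1.25×10⁻⁸ J.

-1.25×10⁻⁸ J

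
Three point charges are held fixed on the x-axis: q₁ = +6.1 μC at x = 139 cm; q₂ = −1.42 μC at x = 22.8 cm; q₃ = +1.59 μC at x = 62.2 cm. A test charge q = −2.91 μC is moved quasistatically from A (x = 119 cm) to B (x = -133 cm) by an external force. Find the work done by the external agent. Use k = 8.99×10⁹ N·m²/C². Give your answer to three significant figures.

For quasistatic motion the external work equals the change in potential energy: W_ext = qΔV = q(V_B − V_A).
At A: distances to the source charges are 0.200 m, 0.962 m, 0.568 m; V_A = Σ kqᵢ/rᵢ = 2.86×10⁵ V.
At B: distances to the source charges are 2.72 m, 1.56 m, 1.95 m; V_B = Σ kqᵢ/rᵢ = 1.93×10⁴ V.
ΔV = V_B − V_A = -2.67×10⁵ V.
W_ext = qΔV = (-2.91×10⁻⁶ C)(-2.67×10⁵ V) = 0.776 J.

0.776 J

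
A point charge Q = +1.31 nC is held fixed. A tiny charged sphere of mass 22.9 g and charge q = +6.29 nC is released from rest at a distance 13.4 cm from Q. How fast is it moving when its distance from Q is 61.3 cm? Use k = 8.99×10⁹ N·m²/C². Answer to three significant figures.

6.14×10⁻³ m/s

Only the electrostatic force acts, so mechanical energy is conserved: ½mv² = U₁ − U₂ = kQq(1/r₁ − 1/r₂).
U₁ − U₂ = (8.99×10⁹ N·m²/C²)(1.31×10⁻⁹ C)(6.29×10⁻⁹ C)(1/0.134 − 1/0.613) = 4.32×10⁻⁷ J.
v = √(2·4.32×10⁻⁷/0.0229) = 6.14×10⁻³ m/s.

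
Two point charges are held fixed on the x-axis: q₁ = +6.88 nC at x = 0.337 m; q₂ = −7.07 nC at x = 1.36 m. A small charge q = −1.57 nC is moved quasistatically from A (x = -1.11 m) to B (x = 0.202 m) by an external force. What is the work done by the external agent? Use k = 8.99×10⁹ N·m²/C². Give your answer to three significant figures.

For quasistatic motion the external work equals the change in potential energy: W_ext = qΔV = q(V_B − V_A).
At A: distances to the source charges are 1.45 m, 2.47 m; V_A = Σ kqᵢ/rᵢ = 17.0 V.
At B: distances to the source charges are 0.135 m, 1.16 m; V_B = Σ kqᵢ/rᵢ = 403 V.
ΔV = V_B − V_A = 386 V.
W_ext = qΔV = (-1.57×10⁻⁹ C)(386 V) = -6.06×10⁻⁷ J.

-6.06×10⁻⁷ J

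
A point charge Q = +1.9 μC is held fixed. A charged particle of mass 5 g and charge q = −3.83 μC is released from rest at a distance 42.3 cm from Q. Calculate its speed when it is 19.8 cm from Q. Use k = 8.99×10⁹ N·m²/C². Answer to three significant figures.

Only the electrostatic force acts, so mechanical energy is conserved: ½mv² = U₁ − U₂ = kQq(1/r₁ − 1/r₂).
U₁ − U₂ = (8.99×10⁹ N·m²/C²)(1.90×10⁻⁶ C)(-3.83×10⁻⁶ C)(1/0.423 − 1/0.198) = 0.176 J.
v = √(2·0.176/5.00×10⁻³) = 8.38 m/s.

8.38 m/s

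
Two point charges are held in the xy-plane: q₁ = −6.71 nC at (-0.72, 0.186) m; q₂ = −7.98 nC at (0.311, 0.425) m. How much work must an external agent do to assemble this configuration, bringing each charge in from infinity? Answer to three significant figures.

The assembly work is the sum of pairwise potential energies, U = Σ_{i<j} kqᵢqⱼ/rᵢⱼ.
Pair separations: r₁₂ = 1.06 m.
U = (4.55×10⁻⁷) = 4.55×10⁻⁷ J.

4.55×10⁻⁷ J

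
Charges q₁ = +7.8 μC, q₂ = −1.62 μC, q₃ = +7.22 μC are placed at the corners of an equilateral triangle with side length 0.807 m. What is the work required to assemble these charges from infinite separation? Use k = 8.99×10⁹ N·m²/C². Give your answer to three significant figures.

0.356 J

The assembly work is the sum of pairwise potential energies, U = Σ_{i<j} kqᵢqⱼ/rᵢⱼ.
All three pair separations equal the side length, 0.807 m.
U = (-0.141) + (0.627) + (-0.130) = 0.356 J.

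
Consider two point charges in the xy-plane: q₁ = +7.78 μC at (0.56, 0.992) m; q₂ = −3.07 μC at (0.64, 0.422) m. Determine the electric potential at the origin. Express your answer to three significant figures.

Electric potential is a scalar, so the contributions from each charge add algebraically: V = Σ kqᵢ/rᵢ.
Distances from the field point to each charge: r₁ = 1.14 m, r₂ = 0.767 m.
V = k[(7.78×10⁻⁶)/(1.14) + (-3.07×10⁻⁶)/(0.767)] = 2.54×10⁴ V.

2.54×10⁴ V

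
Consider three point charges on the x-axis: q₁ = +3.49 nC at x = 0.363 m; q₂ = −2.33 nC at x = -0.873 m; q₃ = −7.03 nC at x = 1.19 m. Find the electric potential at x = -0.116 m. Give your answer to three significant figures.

-10.6 V

Electric potential is a scalar, so the contributions from each charge add algebraically: V = Σ kqᵢ/rᵢ.
Distances from the field point to each charge: r₁ = 0.479 m, r₂ = 0.757 m, r₃ = 1.31 m.
V = k[(3.49×10⁻⁹)/(0.479) + (-2.33×10⁻⁹)/(0.757) + (-7.03×10⁻⁹)/(1.31)] = -10.6 V.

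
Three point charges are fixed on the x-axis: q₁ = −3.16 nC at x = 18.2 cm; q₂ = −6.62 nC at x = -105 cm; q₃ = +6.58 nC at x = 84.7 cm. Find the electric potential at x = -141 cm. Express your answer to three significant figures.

-157 V

Electric potential is a scalar, so the contributions from each charge add algebraically: V = Σ kqᵢ/rᵢ.
Distances from the field point to each charge: r₁ = 1.59 m, r₂ = 0.360 m, r₃ = 2.26 m.
V = k[(-3.16×10⁻⁹)/(1.59) + (-6.62×10⁻⁹)/(0.360) + (6.58×10⁻⁹)/(2.26)] = -157 V.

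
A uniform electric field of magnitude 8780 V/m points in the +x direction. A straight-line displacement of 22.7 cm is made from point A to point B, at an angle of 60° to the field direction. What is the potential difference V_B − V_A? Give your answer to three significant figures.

Only the component of displacement along E changes the potential: ΔV = −E·d·cosθ.
ΔV = −(8780 V/m)(0.227 m)cos60° = -997 V.

-997 V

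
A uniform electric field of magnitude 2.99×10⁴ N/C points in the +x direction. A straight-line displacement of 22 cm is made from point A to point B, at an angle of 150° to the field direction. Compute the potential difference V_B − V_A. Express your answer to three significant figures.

5700 V

Only the component of displacement along E changes the potential: ΔV = −E·d·cosθ.
ΔV = −(2.99×10⁴ V/m)(0.220 m)cos150° = 5700 V.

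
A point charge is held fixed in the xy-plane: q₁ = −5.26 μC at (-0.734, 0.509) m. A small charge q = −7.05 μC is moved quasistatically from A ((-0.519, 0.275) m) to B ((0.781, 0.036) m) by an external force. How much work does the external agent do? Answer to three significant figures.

-0.839 J

For quasistatic motion the external work equals the change in potential energy: W_ext = qΔV = q(V_B − V_A).
At A: distance to the source charge is 0.318 m; V_A = kq₁/r = -1.49×10⁵ V.
At B: distance to the source charge is 1.59 m; V_B = kq₁/r = -2.98×10⁴ V.
ΔV = V_B − V_A = 1.19×10⁵ V.
W_ext = qΔV = (-7.05×10⁻⁶ C)(1.19×10⁵ V) = -0.839 J.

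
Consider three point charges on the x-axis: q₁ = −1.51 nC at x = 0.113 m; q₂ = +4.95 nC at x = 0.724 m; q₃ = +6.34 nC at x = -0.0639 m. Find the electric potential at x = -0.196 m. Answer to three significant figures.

The total potential is the scalar sum of each charge's contribution, V = Σ kqᵢ/rᵢ.
Distances from the field point to each charge: r₁ = 0.309 m, r₂ = 0.920 m, r₃ = 0.132 m.
V = k[(-1.51×10⁻⁹)/(0.309) + (4.95×10⁻⁹)/(0.920) + (6.34×10⁻⁹)/(0.132)] = 436 V.

436 V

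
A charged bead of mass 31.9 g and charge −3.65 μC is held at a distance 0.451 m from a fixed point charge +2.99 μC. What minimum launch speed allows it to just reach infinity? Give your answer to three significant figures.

To just escape, total mechanical energy must reach zero at infinity: ½mv²_min + U = 0, so ½mv²_min = −U = |kQq|/r.
|U| = |kQq|/r = (8.99×10⁹ N·m²/C²)(2.99×10⁻⁶)(3.65×10⁻⁶)/(0.451) = 0.218 J.
v_min = √(2|U|/m) = √(2·0.218/0.0319) = 3.69 m/s.

3.69 m/s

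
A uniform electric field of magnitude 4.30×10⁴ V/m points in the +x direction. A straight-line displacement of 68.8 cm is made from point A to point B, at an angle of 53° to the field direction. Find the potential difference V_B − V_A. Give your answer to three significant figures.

-1.78×10⁴ V

Only the component of displacement along E changes the potential: ΔV = −E·d·cosθ.
ΔV = −(4.30×10⁴ V/m)(0.688 m)cos53° = -1.78×10⁴ V.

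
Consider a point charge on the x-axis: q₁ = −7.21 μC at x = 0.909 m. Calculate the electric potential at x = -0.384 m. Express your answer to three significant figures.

-5.01×10⁴ V

Electric potential is a scalar, so the contributions from each charge add algebraically: V = Σ kqᵢ/rᵢ.
V = k[(-7.21×10⁻⁶)/(1.29)] = -5.01×10⁴ V.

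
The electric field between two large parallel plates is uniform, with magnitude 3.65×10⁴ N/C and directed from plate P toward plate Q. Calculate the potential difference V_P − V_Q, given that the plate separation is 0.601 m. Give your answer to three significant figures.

In a uniform field, potential decreases in the direction of E: ΔV = −E·d for a displacement d parallel to E.
Going from Q to P is a displacement of 0.601 m opposite to the field, so V_P − V_Q = +Ed = 2.19×10⁴ V.

2.19×10⁴ V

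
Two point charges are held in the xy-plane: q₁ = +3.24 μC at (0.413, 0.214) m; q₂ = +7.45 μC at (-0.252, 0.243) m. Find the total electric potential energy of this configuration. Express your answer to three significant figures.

The work to assemble the configuration equals its total potential energy, U = Σ kqᵢqⱼ/rᵢⱼ over all pairs.
Pair separations: r₁₂ = 0.666 m.
U = (0.326) = 0.326 J.

0.326 J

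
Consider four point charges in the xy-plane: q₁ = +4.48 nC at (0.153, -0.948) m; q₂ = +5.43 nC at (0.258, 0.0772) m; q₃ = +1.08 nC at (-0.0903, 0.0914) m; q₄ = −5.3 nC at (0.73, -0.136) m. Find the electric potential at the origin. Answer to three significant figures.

235 V

Electric potential is a scalar, so the contributions from each charge add algebraically: V = Σ kqᵢ/rᵢ.
Distances from the field point to each charge: r₁ = 0.960 m, r₂ = 0.269 m, r₃ = 0.128 m, r₄ = 0.743 m.
V = k[(4.48×10⁻⁹)/(0.960) + (5.43×10⁻⁹)/(0.269) + (1.08×10⁻⁹)/(0.128) + (-5.30×10⁻⁹)/(0.743)] = 235 V.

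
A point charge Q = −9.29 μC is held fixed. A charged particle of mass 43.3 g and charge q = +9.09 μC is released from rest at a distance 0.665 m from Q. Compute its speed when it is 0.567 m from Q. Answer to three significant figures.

3.02 m/s

Only the electrostatic force acts, so mechanical energy is conserved: ½mv² = U₁ − U₂ = kQq(1/r₁ − 1/r₂).
U₁ − U₂ = (8.99×10⁹ N·m²/C²)(-9.29×10⁻⁶ C)(9.09×10⁻⁶ C)(1/0.665 − 1/0.567) = 0.197 J.
v = √(2·0.197/0.0433) = 3.02 m/s.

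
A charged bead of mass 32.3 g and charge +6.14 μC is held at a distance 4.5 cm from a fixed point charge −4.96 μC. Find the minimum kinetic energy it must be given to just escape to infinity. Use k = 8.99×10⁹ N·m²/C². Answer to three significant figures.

To just escape, total mechanical energy must reach zero at infinity: ½mv²_min + U = 0, so ½mv²_min = −U = |kQq|/r.
|U| = |kQq|/r = (8.99×10⁹ N·m²/C²)(4.96×10⁻⁶)(6.14×10⁻⁶)/(0.0450) = 6.08 J.

6.08 J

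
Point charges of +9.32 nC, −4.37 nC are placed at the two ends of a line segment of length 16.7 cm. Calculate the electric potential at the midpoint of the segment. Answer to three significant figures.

Electric potential is a scalar, so the contributions from each charge add algebraically: V = Σ kqᵢ/rᵢ.
Each charge is 0.0835 m from the midpoint.
V = k[(9.32×10⁻⁹)/(0.0835) + (-4.37×10⁻⁹)/(0.0835)] = 533 V.

533 V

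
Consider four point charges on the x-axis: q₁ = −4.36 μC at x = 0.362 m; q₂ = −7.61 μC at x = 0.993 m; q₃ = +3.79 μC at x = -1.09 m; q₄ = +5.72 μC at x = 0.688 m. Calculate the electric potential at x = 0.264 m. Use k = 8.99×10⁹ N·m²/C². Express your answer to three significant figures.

Electric potential is a scalar, so the contributions from each charge add algebraically: V = Σ kqᵢ/rᵢ.
Distances from the field point to each charge: r₁ = 0.0980 m, r₂ = 0.729 m, r₃ = 1.35 m, r₄ = 0.424 m.
V = k[(-4.36×10⁻⁶)/(0.0980) + (-7.61×10⁻⁶)/(0.729) + (3.79×10⁻⁶)/(1.35) + (5.72×10⁻⁶)/(0.424)] = -3.47×10⁵ V.

-3.47×10⁵ V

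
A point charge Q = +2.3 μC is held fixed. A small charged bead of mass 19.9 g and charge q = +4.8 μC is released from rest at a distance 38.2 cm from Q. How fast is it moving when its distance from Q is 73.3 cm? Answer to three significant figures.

Only the electrostatic force acts, so mechanical energy is conserved: ½mv² = U₁ − U₂ = kQq(1/r₁ − 1/r₂).
U₁ − U₂ = (8.99×10⁹ N·m²/C²)(2.30×10⁻⁶ C)(4.80×10⁻⁶ C)(1/0.382 − 1/0.733) = 0.124 J.
v = √(2·0.124/0.0199) = 3.54 m/s.

3.54 m/s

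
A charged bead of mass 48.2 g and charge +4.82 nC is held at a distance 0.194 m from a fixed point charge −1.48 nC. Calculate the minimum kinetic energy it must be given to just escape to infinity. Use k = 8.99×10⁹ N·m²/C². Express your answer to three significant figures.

3.31×10⁻⁷ J

To just escape, total mechanical energy must reach zero at infinity: ½mv²_min + U = 0, so ½mv²_min = −U = |kQq|/r.
|U| = |kQq|/r = (8.99×10⁹ N·m²/C²)(1.48×10⁻⁹)(4.82×10⁻⁹)/(0.194) = 3.31×10⁻⁷ J.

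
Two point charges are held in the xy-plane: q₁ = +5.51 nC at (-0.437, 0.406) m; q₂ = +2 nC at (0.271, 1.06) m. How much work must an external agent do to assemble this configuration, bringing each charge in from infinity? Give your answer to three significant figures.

1.03×10⁻⁷ J

The assembly work is the sum of pairwise potential energies, U = Σ_{i<j} kqᵢqⱼ/rᵢⱼ.
Pair separations: r₁₂ = 0.964 m.
U = (1.03×10⁻⁷) = 1.03×10⁻⁷ J.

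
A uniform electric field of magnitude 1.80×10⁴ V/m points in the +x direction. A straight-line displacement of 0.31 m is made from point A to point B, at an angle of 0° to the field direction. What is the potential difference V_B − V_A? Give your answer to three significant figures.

Only the component of displacement along E changes the potential: ΔV = −E·d·cosθ.
ΔV = −(1.80×10⁴ V/m)(0.310 m)cos0° = -5580 V.

-5580 V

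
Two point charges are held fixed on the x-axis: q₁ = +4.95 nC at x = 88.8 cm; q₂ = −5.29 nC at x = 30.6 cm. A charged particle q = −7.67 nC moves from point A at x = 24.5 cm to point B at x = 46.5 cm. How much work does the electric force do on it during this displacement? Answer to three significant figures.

3.96×10⁻⁶ J

The work done by the electric force is W_field = −ΔU = −q(V_B − V_A) = q(V_A − V_B).
At A: distances to the source charges are 0.643 m, 0.0610 m; V_A = Σ kqᵢ/rᵢ = -710 V.
At B: distances to the source charges are 0.423 m, 0.159 m; V_B = Σ kqᵢ/rᵢ = -194 V.
ΔV = V_B − V_A = 517 V.
W_field = −qΔV = −(-7.67×10⁻⁹ C)(517 V) = 3.96×10⁻⁶ J.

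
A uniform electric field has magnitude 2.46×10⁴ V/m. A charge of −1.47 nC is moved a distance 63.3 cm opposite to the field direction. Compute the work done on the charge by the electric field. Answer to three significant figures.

The potential change for a displacement 63.3 cm opposite to the field direction is ΔV = +Ed = 1.56×10⁴ V.
W_field = −qΔV = 2.29×10⁻⁵ J.

2.29×10⁻⁵ J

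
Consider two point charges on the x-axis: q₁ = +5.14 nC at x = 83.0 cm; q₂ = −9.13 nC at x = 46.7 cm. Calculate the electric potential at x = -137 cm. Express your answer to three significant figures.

Electric potential is a scalar, so the contributions from each charge add algebraically: V = Σ kqᵢ/rᵢ.
Distances from the field point to each charge: r₁ = 2.20 m, r₂ = 1.84 m.
V = k[(5.14×10⁻⁹)/(2.20) + (-9.13×10⁻⁹)/(1.84)] = -23.7 V.

-23.7 V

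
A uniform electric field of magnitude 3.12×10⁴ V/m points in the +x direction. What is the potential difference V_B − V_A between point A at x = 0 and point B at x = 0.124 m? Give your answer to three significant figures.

In a uniform field, potential decreases in the direction of E: V_B − V_A = −E·Δx.
V_B − V_A = −(3.12×10⁴ V/m)(0.124 m) = -3870 V.

-3870 V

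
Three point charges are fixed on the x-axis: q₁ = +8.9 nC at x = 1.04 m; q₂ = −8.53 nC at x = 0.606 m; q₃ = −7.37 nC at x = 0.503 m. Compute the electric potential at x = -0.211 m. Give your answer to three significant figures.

-123 V

Electric potential is a scalar, so the contributions from each charge add algebraically: V = Σ kqᵢ/rᵢ.
Distances from the field point to each charge: r₁ = 1.25 m, r₂ = 0.817 m, r₃ = 0.714 m.
V = k[(8.90×10⁻⁹)/(1.25) + (-8.53×10⁻⁹)/(0.817) + (-7.37×10⁻⁹)/(0.714)] = -123 V.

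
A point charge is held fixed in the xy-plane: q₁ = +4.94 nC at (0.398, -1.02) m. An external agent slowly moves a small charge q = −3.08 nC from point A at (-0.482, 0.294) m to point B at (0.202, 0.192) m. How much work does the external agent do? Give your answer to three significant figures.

-2.49×10⁻⁸ J

For quasistatic motion the external work equals the change in potential energy: W_ext = qΔV = q(V_B − V_A).
At A: distance to the source charge is 1.58 m; V_A = kq₁/r = 28.1 V.
At B: distance to the source charge is 1.23 m; V_B = kq₁/r = 36.2 V.
ΔV = V_B − V_A = 8.09 V.
W_ext = qΔV = (-3.08×10⁻⁹ C)(8.09 V) = -2.49×10⁻⁸ J.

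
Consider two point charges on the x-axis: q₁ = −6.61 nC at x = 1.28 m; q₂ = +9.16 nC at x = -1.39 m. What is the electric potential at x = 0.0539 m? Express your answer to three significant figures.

8.57 V

The total potential is the scalar sum of each charge's contribution, V = Σ kqᵢ/rᵢ.
Distances from the field point to each charge: r₁ = 1.23 m, r₂ = 1.44 m.
V = k[(-6.61×10⁻⁹)/(1.23) + (9.16×10⁻⁹)/(1.44)] = 8.57 V.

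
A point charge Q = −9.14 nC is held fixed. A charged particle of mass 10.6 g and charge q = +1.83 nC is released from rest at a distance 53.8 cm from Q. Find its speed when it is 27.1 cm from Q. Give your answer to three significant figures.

7.21×10⁻³ m/s

Only the electrostatic force acts, so mechanical energy is conserved: ½mv² = U₁ − U₂ = kQq(1/r₁ − 1/r₂).
U₁ − U₂ = (8.99×10⁹ N·m²/C²)(-9.14×10⁻⁹ C)(1.83×10⁻⁹ C)(1/0.538 − 1/0.271) = 2.75×10⁻⁷ J.
v = √(2·2.75×10⁻⁷/0.0106) = 7.21×10⁻³ m/s.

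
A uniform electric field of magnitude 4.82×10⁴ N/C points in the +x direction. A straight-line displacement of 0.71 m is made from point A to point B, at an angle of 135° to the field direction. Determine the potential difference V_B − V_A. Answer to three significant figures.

2.42×10⁴ V

Only the component of displacement along E changes the potential: ΔV = −E·d·cosθ.
ΔV = −(4.82×10⁴ V/m)(0.710 m)cos135° = 2.42×10⁴ V.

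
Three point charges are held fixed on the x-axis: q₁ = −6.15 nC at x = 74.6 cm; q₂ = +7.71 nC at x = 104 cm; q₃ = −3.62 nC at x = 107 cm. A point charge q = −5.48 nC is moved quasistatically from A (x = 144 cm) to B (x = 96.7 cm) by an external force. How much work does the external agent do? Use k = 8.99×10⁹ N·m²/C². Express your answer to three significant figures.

-2.07×10⁻⁶ J

For quasistatic motion the external work equals the change in potential energy: W_ext = qΔV = q(V_B − V_A).
At A: distances to the source charges are 0.694 m, 0.400 m, 0.370 m; V_A = Σ kqᵢ/rᵢ = 5.66 V.
At B: distances to the source charges are 0.221 m, 0.0730 m, 0.103 m; V_B = Σ kqᵢ/rᵢ = 383 V.
ΔV = V_B − V_A = 378 V.
W_ext = qΔV = (-5.48×10⁻⁹ C)(378 V) = -2.07×10⁻⁶ J.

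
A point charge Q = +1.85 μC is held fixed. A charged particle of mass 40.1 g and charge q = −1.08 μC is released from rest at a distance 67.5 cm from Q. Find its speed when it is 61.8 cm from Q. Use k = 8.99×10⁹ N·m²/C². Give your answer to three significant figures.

0.350 m/s

Only the electrostatic force acts, so mechanical energy is conserved: ½mv² = U₁ − U₂ = kQq(1/r₁ − 1/r₂).
U₁ − U₂ = (8.99×10⁹ N·m²/C²)(1.85×10⁻⁶ C)(-1.08×10⁻⁶ C)(1/0.675 − 1/0.618) = 2.45×10⁻³ J.
v = √(2·2.45×10⁻³/0.0401) = 0.350 m/s.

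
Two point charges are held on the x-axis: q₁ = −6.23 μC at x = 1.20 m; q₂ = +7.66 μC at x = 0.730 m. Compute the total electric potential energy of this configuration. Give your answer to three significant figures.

-0.913 J

The assembly work is the sum of pairwise potential energies, U = Σ_{i<j} kqᵢqⱼ/rᵢⱼ.
Pair separations: r₁₂ = 0.470 m.
U = (-0.913) = -0.913 J.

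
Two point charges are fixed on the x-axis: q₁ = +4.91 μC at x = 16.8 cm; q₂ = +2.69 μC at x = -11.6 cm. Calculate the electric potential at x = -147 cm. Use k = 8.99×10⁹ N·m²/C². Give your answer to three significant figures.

The total potential is the scalar sum of each charge's contribution, V = Σ kqᵢ/rᵢ.
Distances from the field point to each charge: r₁ = 1.64 m, r₂ = 1.35 m.
V = k[(4.91×10⁻⁶)/(1.64) + (2.69×10⁻⁶)/(1.35)] = 4.48×10⁴ V.

4.48×10⁴ V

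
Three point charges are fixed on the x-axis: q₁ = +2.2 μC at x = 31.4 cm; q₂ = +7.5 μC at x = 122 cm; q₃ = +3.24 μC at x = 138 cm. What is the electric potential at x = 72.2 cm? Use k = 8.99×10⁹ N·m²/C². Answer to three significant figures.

2.28×10⁵ V

The total potential is the scalar sum of each charge's contribution, V = Σ kqᵢ/rᵢ.
Distances from the field point to each charge: r₁ = 0.408 m, r₂ = 0.498 m, r₃ = 0.658 m.
V = k[(2.20×10⁻⁶)/(0.408) + (7.50×10⁻⁶)/(0.498) + (3.24×10⁻⁶)/(0.658)] = 2.28×10⁵ V.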